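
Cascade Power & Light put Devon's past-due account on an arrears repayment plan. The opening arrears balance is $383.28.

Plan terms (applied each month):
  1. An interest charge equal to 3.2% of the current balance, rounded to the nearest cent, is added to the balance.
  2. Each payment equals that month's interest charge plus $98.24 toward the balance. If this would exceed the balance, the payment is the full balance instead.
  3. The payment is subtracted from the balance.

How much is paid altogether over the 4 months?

Month 1: opening $383.28; interest $12.26 → $395.54; payment $110.50; balance $285.04
Month 2: opening $285.04; interest $9.12 → $294.16; payment $107.36; balance $186.80
Month 3: opening $186.80; interest $5.98 → $192.78; payment $104.22; balance $88.56
Month 4: opening $88.56; interest $2.83 → $91.39; payment $91.39; balance $0.00
Total paid: $413.47

$413.47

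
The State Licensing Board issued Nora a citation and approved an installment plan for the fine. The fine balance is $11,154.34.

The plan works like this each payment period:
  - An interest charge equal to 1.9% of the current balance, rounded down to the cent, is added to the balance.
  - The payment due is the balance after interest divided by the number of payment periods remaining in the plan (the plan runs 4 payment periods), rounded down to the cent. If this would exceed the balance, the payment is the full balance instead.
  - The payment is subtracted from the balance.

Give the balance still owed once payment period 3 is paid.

# | Opening | Interest | Payment | End bal
1 | $11,154.34 | $211.93 | $2,841.56 | $8,524.71
2 | $8,524.71 | $161.96 | $2,895.55 | $5,791.12
3 | $5,791.12 | $110.03 | $2,950.57 | $2,950.58

$2,950.58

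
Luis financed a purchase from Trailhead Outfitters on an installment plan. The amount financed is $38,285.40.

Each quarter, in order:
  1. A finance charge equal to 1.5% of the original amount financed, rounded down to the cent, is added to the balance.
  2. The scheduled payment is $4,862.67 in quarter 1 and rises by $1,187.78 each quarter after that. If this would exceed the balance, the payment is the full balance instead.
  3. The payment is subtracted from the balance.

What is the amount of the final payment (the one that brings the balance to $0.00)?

$5,539.93

Quarter 1: $38,285.40 +$574.28 interest = $38,859.68; pay $4,862.67 → $33,997.01
Quarter 2: $33,997.01 +$574.28 interest = $34,571.29; pay $6,050.45 → $28,520.84
Quarter 3: $28,520.84 +$574.28 interest = $29,095.12; pay $7,238.23 → $21,856.89
Quarter 4: $21,856.89 +$574.28 interest = $22,431.17; pay $8,426.01 → $14,005.16
Quarter 5: $14,005.16 +$574.28 interest = $14,579.44; pay $9,613.79 → $4,965.65
Quarter 6: $4,965.65 +$574.28 interest = $5,539.93; pay $5,539.93 → $0.00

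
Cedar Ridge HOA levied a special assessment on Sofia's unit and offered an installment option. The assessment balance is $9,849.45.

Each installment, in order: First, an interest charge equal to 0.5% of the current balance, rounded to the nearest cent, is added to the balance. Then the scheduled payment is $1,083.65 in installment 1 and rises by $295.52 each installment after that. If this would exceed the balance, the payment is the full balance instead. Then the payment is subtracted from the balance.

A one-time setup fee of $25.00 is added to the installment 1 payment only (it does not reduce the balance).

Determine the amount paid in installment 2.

$1,379.17

Installment 1: opening $9,849.45; interest $49.25 → $9,898.70; payment $1,083.65 (+ $25.00 fee); balance $8,815.05
Installment 2: opening $8,815.05; interest $44.08 → $8,859.13; payment $1,379.17; balance $7,479.96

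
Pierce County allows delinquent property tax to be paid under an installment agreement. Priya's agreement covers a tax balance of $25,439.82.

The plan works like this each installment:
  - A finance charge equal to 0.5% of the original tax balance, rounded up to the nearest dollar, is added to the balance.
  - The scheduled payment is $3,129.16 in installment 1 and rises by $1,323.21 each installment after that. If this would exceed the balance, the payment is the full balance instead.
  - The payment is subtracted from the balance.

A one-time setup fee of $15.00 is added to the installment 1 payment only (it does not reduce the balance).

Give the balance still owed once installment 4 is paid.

$5,495.92

Installment 1: opening $25,439.82; interest $128.00 → $25,567.82; payment $3,129.16 (+ $15.00 fee); balance $22,438.66
Installment 2: opening $22,438.66; interest $128.00 → $22,566.66; payment $4,452.37; balance $18,114.29
Installment 3: opening $18,114.29; interest $128.00 → $18,242.29; payment $5,775.58; balance $12,466.71
Installment 4: opening $12,466.71; interest $128.00 → $12,594.71; payment $7,098.79; balance $5,495.92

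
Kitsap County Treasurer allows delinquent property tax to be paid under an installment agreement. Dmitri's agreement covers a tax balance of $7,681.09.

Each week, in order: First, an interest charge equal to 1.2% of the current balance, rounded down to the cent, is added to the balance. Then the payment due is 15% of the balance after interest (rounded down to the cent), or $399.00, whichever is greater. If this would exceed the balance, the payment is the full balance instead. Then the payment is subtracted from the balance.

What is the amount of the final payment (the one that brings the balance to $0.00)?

$6.51

Week 1: opening $7,681.09; interest $92.17 → $7,773.26; payment $1,165.98; balance $6,607.28
Week 2: opening $6,607.28; interest $79.28 → $6,686.56; payment $1,002.98; balance $5,683.58
Week 3: opening $5,683.58; interest $68.20 → $5,751.78; payment $862.76; balance $4,889.02
Week 4: opening $4,889.02; interest $58.66 → $4,947.68; payment $742.15; balance $4,205.53
Week 5: opening $4,205.53; interest $50.46 → $4,255.99; payment $638.39; balance $3,617.60
Week 6: opening $3,617.60; interest $43.41 → $3,661.01; payment $549.15; balance $3,111.86
Week 7: opening $3,111.86; interest $37.34 → $3,149.20; payment $472.38; balance $2,676.82
Week 8: opening $2,676.82; interest $32.12 → $2,708.94; payment $406.34; balance $2,302.60
Week 9: opening $2,302.60; interest $27.63 → $2,330.23; payment $399.00; balance $1,931.23
Week 10: opening $1,931.23; interest $23.17 → $1,954.40; payment $399.00; balance $1,555.40
Week 11: opening $1,555.40; interest $18.66 → $1,574.06; payment $399.00; balance $1,175.06
Week 12: opening $1,175.06; interest $14.10 → $1,189.16; payment $399.00; balance $790.16
Week 13: opening $790.16; interest $9.48 → $799.64; payment $399.00; balance $400.64
Week 14: opening $400.64; interest $4.80 → $405.44; payment $399.00; balance $6.44
Week 15: opening $6.44; interest $0.07 → $6.51; payment $6.51; balance $0.00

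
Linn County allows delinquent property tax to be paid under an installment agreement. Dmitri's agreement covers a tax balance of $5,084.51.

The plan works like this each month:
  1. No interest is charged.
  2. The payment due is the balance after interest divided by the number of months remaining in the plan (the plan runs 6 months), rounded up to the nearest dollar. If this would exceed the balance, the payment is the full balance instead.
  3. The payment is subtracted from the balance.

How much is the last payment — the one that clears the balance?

Month 1: $5,084.51 − $848.00 → $4,236.51
Month 2: $4,236.51 − $848.00 → $3,388.51
Month 3: $3,388.51 − $848.00 → $2,540.51
Month 4: $2,540.51 − $847.00 → $1,693.51
Month 5: $1,693.51 − $847.00 → $846.51
Month 6: $846.51 − $846.51 → $0.00

$846.51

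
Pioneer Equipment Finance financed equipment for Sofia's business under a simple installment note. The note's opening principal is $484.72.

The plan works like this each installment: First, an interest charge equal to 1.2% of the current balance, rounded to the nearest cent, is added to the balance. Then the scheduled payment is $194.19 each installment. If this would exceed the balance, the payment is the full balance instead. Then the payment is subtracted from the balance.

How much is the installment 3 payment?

$106.99

Installment 1: $484.72 +$5.82 interest = $490.54; pay $194.19 → $296.35
Installment 2: $296.35 +$3.56 interest = $299.91; pay $194.19 → $105.72
Installment 3: $105.72 +$1.27 interest = $106.99; pay $106.99 → $0.00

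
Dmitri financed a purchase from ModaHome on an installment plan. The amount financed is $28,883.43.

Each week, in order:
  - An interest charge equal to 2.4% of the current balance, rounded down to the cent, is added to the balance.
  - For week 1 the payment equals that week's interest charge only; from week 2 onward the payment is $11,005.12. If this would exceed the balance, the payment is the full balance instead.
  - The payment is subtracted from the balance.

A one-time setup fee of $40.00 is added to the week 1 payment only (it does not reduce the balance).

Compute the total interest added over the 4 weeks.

$2,024.40

Week 1: $28,883.43 +$693.20 interest = $29,576.63; pay $693.20 (+ $40.00 fee) → $28,883.43
Week 2: $28,883.43 +$693.20 interest = $29,576.63; pay $11,005.12 → $18,571.51
Week 3: $18,571.51 +$445.71 interest = $19,017.22; pay $11,005.12 → $8,012.10
Week 4: $8,012.10 +$192.29 interest = $8,204.39; pay $8,204.39 → $0.00
Total interest: $693.20 + $693.20 + $445.71 + $192.29 = $2,024.40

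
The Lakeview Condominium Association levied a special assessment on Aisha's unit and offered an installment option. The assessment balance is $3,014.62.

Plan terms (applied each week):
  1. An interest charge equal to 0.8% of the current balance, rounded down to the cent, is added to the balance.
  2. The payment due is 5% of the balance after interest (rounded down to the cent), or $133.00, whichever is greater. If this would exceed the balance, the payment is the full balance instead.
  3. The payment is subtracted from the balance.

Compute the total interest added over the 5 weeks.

Week 1: opening $3,014.62; interest $24.11 → $3,038.73; payment $151.93; balance $2,886.80
Week 2: opening $2,886.80; interest $23.09 → $2,909.89; payment $145.49; balance $2,764.40
Week 3: opening $2,764.40; interest $22.11 → $2,786.51; payment $139.32; balance $2,647.19
Week 4: opening $2,647.19; interest $21.17 → $2,668.36; payment $133.41; balance $2,534.95
Week 5: opening $2,534.95; interest $20.27 → $2,555.22; payment $133.00; balance $2,422.22
Total interest: $24.11 + $23.09 + $22.11 + $21.17 + $20.27 = $110.75

$110.75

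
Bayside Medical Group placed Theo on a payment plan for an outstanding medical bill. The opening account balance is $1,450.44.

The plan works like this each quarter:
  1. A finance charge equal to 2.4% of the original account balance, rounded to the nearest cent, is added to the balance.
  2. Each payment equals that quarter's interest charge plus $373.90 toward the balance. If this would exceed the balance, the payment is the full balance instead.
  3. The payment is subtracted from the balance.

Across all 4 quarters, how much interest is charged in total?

$139.24

Quarter 1: opening $1,450.44; interest $34.81 → $1,485.25; payment $408.71; balance $1,076.54
Quarter 2: opening $1,076.54; interest $34.81 → $1,111.35; payment $408.71; balance $702.64
Quarter 3: opening $702.64; interest $34.81 → $737.45; payment $408.71; balance $328.74
Quarter 4: opening $328.74; interest $34.81 → $363.55; payment $363.55; balance $0.00
Total interest: $34.81 + $34.81 + $34.81 + $34.81 = $139.24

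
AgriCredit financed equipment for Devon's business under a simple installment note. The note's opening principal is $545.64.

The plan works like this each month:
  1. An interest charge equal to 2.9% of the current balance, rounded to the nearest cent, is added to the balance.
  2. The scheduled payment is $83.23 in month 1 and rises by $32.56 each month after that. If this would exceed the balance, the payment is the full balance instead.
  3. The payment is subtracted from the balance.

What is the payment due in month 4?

Month 1: opening $545.64; interest $15.82 → $561.46; payment $83.23; balance $478.23
Month 2: opening $478.23; interest $13.87 → $492.10; payment $115.79; balance $376.31
Month 3: opening $376.31; interest $10.91 → $387.22; payment $148.35; balance $238.87
Month 4: opening $238.87; interest $6.93 → $245.80; payment $180.91; balance $64.89

$180.91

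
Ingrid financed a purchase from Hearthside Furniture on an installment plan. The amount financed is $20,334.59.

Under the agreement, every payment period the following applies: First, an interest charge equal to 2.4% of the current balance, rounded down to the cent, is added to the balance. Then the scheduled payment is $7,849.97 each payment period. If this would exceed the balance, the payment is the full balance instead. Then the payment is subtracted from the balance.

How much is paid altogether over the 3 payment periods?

Payment period 1: $20,334.59 +$488.03 interest = $20,822.62; pay $7,849.97 → $12,972.65
Payment period 2: $12,972.65 +$311.34 interest = $13,283.99; pay $7,849.97 → $5,434.02
Payment period 3: $5,434.02 +$130.41 interest = $5,564.43; pay $5,564.43 → $0.00
Total paid: $21,264.37

$21,264.37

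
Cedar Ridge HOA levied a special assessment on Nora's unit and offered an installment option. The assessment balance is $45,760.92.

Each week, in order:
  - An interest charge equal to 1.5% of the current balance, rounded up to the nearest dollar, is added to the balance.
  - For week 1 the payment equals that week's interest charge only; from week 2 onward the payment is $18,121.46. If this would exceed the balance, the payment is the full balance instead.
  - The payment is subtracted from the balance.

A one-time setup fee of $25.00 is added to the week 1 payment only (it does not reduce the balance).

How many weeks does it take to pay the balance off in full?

Week 1: opening $45,760.92; interest $687.00 → $46,447.92; payment $687.00 (+ $25.00 fee); balance $45,760.92
Week 2: opening $45,760.92; interest $687.00 → $46,447.92; payment $18,121.46; balance $28,326.46
Week 3: opening $28,326.46; interest $425.00 → $28,751.46; payment $18,121.46; balance $10,630.00
Week 4: opening $10,630.00; interest $160.00 → $10,790.00; payment $10,790.00; balance $0.00
Balance reaches $0.00 in week 4.

4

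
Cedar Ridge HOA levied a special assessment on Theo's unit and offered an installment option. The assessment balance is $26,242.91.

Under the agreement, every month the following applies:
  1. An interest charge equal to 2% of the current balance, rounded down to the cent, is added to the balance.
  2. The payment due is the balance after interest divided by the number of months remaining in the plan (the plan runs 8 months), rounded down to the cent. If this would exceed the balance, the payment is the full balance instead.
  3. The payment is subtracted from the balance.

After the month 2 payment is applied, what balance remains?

Month 1: opening $26,242.91; interest $524.85 → $26,767.76; payment $3,345.97; balance $23,421.79
Month 2: opening $23,421.79; interest $468.43 → $23,890.22; payment $3,412.88; balance $20,477.34

$20,477.34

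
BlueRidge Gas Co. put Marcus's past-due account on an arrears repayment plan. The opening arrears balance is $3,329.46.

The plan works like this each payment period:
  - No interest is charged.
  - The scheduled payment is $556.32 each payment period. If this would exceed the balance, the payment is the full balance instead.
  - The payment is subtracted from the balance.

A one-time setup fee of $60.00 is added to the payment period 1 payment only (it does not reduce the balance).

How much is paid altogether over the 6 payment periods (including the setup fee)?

$3,389.46

Payment period 1: opening $3,329.46; payment $556.32 (+ $60.00 fee); balance $2,773.14
Payment period 2: opening $2,773.14; payment $556.32; balance $2,216.82
Payment period 3: opening $2,216.82; payment $556.32; balance $1,660.50
Payment period 4: opening $1,660.50; payment $556.32; balance $1,104.18
Payment period 5: opening $1,104.18; payment $556.32; balance $547.86
Payment period 6: opening $547.86; payment $547.86; balance $0.00
Total paid: $3,389.46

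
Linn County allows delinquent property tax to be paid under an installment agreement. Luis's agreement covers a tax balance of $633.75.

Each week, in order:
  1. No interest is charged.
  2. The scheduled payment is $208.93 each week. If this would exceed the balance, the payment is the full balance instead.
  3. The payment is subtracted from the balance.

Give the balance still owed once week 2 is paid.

$215.89

# | Opening | Payment | End bal
1 | $633.75 | $208.93 | $424.82
2 | $424.82 | $208.93 | $215.89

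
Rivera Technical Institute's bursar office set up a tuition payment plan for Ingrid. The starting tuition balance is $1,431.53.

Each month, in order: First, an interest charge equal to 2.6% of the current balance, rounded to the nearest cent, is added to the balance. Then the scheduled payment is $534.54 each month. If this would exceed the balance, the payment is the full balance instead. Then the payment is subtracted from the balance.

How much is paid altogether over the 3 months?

Month 1: opening $1,431.53; interest $37.22 → $1,468.75; payment $534.54; balance $934.21
Month 2: opening $934.21; interest $24.29 → $958.50; payment $534.54; balance $423.96
Month 3: opening $423.96; interest $11.02 → $434.98; payment $434.98; balance $0.00
Total paid: $1,504.06

$1,504.06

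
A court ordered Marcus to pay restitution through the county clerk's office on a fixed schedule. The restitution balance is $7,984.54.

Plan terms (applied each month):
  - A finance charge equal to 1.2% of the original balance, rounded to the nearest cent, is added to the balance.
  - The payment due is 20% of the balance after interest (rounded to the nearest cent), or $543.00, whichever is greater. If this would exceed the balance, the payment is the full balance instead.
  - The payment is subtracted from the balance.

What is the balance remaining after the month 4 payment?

Month 1: $7,984.54 +$95.81 interest = $8,080.35; pay $1,616.07 → $6,464.28
Month 2: $6,464.28 +$95.81 interest = $6,560.09; pay $1,312.02 → $5,248.07
Month 3: $5,248.07 +$95.81 interest = $5,343.88; pay $1,068.78 → $4,275.10
Month 4: $4,275.10 +$95.81 interest = $4,370.91; pay $874.18 → $3,496.73

$3,496.73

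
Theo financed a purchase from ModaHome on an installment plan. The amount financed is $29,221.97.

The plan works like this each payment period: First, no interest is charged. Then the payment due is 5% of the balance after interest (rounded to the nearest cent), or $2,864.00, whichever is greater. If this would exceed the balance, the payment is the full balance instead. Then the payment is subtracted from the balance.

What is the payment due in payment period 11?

# | Opening | Payment | End bal
1 | $29,221.97 | $2,864.00 | $26,357.97
2 | $26,357.97 | $2,864.00 | $23,493.97
3 | $23,493.97 | $2,864.00 | $20,629.97
4 | $20,629.97 | $2,864.00 | $17,765.97
5 | $17,765.97 | $2,864.00 | $14,901.97
6 | $14,901.97 | $2,864.00 | $12,037.97
7 | $12,037.97 | $2,864.00 | $9,173.97
8 | $9,173.97 | $2,864.00 | $6,309.97
9 | $6,309.97 | $2,864.00 | $3,445.97
10 | $3,445.97 | $2,864.00 | $581.97
11 | $581.97 | $581.97 | $0.00

$581.97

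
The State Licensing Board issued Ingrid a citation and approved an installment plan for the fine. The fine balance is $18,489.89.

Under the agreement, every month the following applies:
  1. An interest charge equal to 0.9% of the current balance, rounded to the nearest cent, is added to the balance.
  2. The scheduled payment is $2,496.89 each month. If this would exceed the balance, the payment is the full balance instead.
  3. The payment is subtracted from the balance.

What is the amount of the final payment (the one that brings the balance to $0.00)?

# | Opening | Interest | Payment | End bal
1 | $18,489.89 | $166.41 | $2,496.89 | $16,159.41
2 | $16,159.41 | $145.43 | $2,496.89 | $13,807.95
3 | $13,807.95 | $124.27 | $2,496.89 | $11,435.33
4 | $11,435.33 | $102.92 | $2,496.89 | $9,041.36
5 | $9,041.36 | $81.37 | $2,496.89 | $6,625.84
6 | $6,625.84 | $59.63 | $2,496.89 | $4,188.58
7 | $4,188.58 | $37.70 | $2,496.89 | $1,729.39
8 | $1,729.39 | $15.56 | $1,744.95 | $0.00

$1,744.95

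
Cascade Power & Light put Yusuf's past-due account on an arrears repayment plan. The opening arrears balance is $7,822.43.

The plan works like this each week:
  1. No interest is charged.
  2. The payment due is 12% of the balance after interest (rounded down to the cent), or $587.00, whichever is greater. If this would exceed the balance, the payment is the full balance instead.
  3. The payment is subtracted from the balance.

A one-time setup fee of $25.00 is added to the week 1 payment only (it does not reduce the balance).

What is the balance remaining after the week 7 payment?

$2,930.09

# | Opening | Payment | Fee | End bal
1 | $7,822.43 | $938.69 | $25.00 | $6,883.74
2 | $6,883.74 | $826.04 | — | $6,057.70
3 | $6,057.70 | $726.92 | — | $5,330.78
4 | $5,330.78 | $639.69 | — | $4,691.09
5 | $4,691.09 | $587.00 | — | $4,104.09
6 | $4,104.09 | $587.00 | — | $3,517.09
7 | $3,517.09 | $587.00 | — | $2,930.09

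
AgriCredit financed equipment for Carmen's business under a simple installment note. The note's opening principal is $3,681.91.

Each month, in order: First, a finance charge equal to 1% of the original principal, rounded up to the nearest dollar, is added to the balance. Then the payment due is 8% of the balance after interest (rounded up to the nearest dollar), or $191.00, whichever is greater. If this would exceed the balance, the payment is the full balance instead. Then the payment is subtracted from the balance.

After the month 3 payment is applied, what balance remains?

$2,959.91

# | Opening | Interest | Payment | End bal
1 | $3,681.91 | $37.00 | $298.00 | $3,420.91
2 | $3,420.91 | $37.00 | $277.00 | $3,180.91
3 | $3,180.91 | $37.00 | $258.00 | $2,959.91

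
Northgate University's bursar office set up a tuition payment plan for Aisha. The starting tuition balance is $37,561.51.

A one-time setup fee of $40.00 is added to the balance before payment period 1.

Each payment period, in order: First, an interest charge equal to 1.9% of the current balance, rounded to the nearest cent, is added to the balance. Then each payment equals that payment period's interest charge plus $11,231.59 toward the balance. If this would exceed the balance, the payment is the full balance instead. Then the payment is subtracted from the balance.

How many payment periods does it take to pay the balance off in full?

Payment period 1: $37,601.51 +$714.43 interest = $38,315.94; pay $11,946.02 → $26,369.92
Payment period 2: $26,369.92 +$501.03 interest = $26,870.95; pay $11,732.62 → $15,138.33
Payment period 3: $15,138.33 +$287.63 interest = $15,425.96; pay $11,519.22 → $3,906.74
Payment period 4: $3,906.74 +$74.23 interest = $3,980.97; pay $3,980.97 → $0.00
Balance reaches $0.00 in payment period 4.

4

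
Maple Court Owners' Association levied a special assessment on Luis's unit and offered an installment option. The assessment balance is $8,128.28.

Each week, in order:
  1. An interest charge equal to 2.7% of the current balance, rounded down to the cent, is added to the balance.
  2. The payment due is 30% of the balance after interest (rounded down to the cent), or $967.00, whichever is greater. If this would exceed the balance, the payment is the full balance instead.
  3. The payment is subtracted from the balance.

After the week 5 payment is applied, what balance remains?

Week 1: opening $8,128.28; interest $219.46 → $8,347.74; payment $2,504.32; balance $5,843.42
Week 2: opening $5,843.42; interest $157.77 → $6,001.19; payment $1,800.35; balance $4,200.84
Week 3: opening $4,200.84; interest $113.42 → $4,314.26; payment $1,294.27; balance $3,019.99
Week 4: opening $3,019.99; interest $81.53 → $3,101.52; payment $967.00; balance $2,134.52
Week 5: opening $2,134.52; interest $57.63 → $2,192.15; payment $967.00; balance $1,225.15

$1,225.15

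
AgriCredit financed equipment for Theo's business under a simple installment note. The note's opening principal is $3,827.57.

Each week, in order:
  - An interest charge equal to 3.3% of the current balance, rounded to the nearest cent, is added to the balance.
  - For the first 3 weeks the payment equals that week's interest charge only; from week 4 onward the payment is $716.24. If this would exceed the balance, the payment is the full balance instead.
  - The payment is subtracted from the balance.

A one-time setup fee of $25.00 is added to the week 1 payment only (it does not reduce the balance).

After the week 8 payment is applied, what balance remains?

Week 1: opening $3,827.57; interest $126.31 → $3,953.88; payment $126.31 (+ $25.00 fee); balance $3,827.57
Week 2: opening $3,827.57; interest $126.31 → $3,953.88; payment $126.31; balance $3,827.57
Week 3: opening $3,827.57; interest $126.31 → $3,953.88; payment $126.31; balance $3,827.57
Week 4: opening $3,827.57; interest $126.31 → $3,953.88; payment $716.24; balance $3,237.64
Week 5: opening $3,237.64; interest $106.84 → $3,344.48; payment $716.24; balance $2,628.24
Week 6: opening $2,628.24; interest $86.73 → $2,714.97; payment $716.24; balance $1,998.73
Week 7: opening $1,998.73; interest $65.96 → $2,064.69; payment $716.24; balance $1,348.45
Week 8: opening $1,348.45; interest $44.50 → $1,392.95; payment $716.24; balance $676.71

$676.71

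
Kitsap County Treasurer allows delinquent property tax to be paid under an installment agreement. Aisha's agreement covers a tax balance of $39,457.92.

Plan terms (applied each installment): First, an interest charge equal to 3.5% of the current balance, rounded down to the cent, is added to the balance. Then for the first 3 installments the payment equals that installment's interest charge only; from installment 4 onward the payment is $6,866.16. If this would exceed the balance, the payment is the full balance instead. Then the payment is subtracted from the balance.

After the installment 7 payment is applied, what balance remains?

# | Opening | Interest | Payment | End bal
1 | $39,457.92 | $1,381.02 | $1,381.02 | $39,457.92
2 | $39,457.92 | $1,381.02 | $1,381.02 | $39,457.92
3 | $39,457.92 | $1,381.02 | $1,381.02 | $39,457.92
4 | $39,457.92 | $1,381.02 | $6,866.16 | $33,972.78
5 | $33,972.78 | $1,189.04 | $6,866.16 | $28,295.66
6 | $28,295.66 | $990.34 | $6,866.16 | $22,419.84
7 | $22,419.84 | $784.69 | $6,866.16 | $16,338.37

$16,338.37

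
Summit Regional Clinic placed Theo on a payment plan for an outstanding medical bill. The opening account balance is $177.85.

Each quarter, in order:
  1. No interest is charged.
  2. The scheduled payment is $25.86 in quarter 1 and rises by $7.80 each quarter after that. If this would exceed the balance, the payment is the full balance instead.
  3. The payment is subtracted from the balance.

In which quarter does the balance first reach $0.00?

Quarter 1: $177.85 − $25.86 → $151.99
Quarter 2: $151.99 − $33.66 → $118.33
Quarter 3: $118.33 − $41.46 → $76.87
Quarter 4: $76.87 − $49.26 → $27.61
Quarter 5: $27.61 − $27.61 → $0.00
Balance reaches $0.00 in quarter 5.

5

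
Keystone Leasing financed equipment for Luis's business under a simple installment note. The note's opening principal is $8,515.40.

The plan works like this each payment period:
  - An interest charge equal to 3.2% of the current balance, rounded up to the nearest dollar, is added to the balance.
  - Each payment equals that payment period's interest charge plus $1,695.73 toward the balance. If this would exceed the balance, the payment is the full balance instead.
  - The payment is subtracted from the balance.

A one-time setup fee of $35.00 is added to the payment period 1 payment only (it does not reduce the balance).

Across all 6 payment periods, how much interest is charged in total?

$824.00

Payment period 1: opening $8,515.40; interest $273.00 → $8,788.40; payment $1,968.73 (+ $35.00 fee); balance $6,819.67
Payment period 2: opening $6,819.67; interest $219.00 → $7,038.67; payment $1,914.73; balance $5,123.94
Payment period 3: opening $5,123.94; interest $164.00 → $5,287.94; payment $1,859.73; balance $3,428.21
Payment period 4: opening $3,428.21; interest $110.00 → $3,538.21; payment $1,805.73; balance $1,732.48
Payment period 5: opening $1,732.48; interest $56.00 → $1,788.48; payment $1,751.73; balance $36.75
Payment period 6: opening $36.75; interest $2.00 → $38.75; payment $38.75; balance $0.00
Total interest: $273.00 + $219.00 + $164.00 + $110.00 + $56.00 + $2.00 = $824.00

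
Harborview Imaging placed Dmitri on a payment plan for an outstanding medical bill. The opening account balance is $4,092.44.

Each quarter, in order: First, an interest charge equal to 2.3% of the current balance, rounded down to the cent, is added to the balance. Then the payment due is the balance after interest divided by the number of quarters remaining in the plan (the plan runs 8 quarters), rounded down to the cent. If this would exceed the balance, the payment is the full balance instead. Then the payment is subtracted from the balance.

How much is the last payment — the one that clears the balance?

$613.61

Quarter 1: $4,092.44 +$94.12 interest = $4,186.56; pay $523.32 → $3,663.24
Quarter 2: $3,663.24 +$84.25 interest = $3,747.49; pay $535.35 → $3,212.14
Quarter 3: $3,212.14 +$73.87 interest = $3,286.01; pay $547.66 → $2,738.35
Quarter 4: $2,738.35 +$62.98 interest = $2,801.33; pay $560.26 → $2,241.07
Quarter 5: $2,241.07 +$51.54 interest = $2,292.61; pay $573.15 → $1,719.46
Quarter 6: $1,719.46 +$39.54 interest = $1,759.00; pay $586.33 → $1,172.67
Quarter 7: $1,172.67 +$26.97 interest = $1,199.64; pay $599.82 → $599.82
Quarter 8: $599.82 +$13.79 interest = $613.61; pay $613.61 → $0.00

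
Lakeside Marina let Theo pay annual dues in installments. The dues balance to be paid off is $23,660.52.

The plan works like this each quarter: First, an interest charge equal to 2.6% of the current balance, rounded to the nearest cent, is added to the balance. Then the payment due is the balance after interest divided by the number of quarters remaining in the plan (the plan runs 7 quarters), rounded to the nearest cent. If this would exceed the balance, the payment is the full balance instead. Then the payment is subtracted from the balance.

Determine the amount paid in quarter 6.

$3,942.85

# | Opening | Interest | Payment | End bal
1 | $23,660.52 | $615.17 | $3,467.96 | $20,807.73
2 | $20,807.73 | $541.00 | $3,558.12 | $17,790.61
3 | $17,790.61 | $462.56 | $3,650.63 | $14,602.54
4 | $14,602.54 | $379.67 | $3,745.55 | $11,236.66
5 | $11,236.66 | $292.15 | $3,842.94 | $7,685.87
6 | $7,685.87 | $199.83 | $3,942.85 | $3,942.85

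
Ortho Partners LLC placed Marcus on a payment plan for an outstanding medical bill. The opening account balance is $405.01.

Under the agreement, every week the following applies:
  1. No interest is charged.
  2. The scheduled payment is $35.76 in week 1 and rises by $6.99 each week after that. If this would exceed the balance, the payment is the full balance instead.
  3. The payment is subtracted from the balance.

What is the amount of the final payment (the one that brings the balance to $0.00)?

$7.90

Week 1: opening $405.01; payment $35.76; balance $369.25
Week 2: opening $369.25; payment $42.75; balance $326.50
Week 3: opening $326.50; payment $49.74; balance $276.76
Week 4: opening $276.76; payment $56.73; balance $220.03
Week 5: opening $220.03; payment $63.72; balance $156.31
Week 6: opening $156.31; payment $70.71; balance $85.60
Week 7: opening $85.60; payment $77.70; balance $7.90
Week 8: opening $7.90; payment $7.90; balance $0.00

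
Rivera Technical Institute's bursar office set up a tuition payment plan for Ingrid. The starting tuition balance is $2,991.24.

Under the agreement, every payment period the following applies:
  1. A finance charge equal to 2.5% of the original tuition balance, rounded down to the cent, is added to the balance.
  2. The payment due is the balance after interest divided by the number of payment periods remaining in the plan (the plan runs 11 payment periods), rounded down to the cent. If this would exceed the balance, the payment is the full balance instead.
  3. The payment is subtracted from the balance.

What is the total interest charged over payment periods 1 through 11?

$822.58

# | Opening | Interest | Payment | End bal
1 | $2,991.24 | $74.78 | $278.72 | $2,787.30
2 | $2,787.30 | $74.78 | $286.20 | $2,575.88
3 | $2,575.88 | $74.78 | $294.51 | $2,356.15
4 | $2,356.15 | $74.78 | $303.86 | $2,127.07
5 | $2,127.07 | $74.78 | $314.55 | $1,887.30
6 | $1,887.30 | $74.78 | $327.01 | $1,635.07
7 | $1,635.07 | $74.78 | $341.97 | $1,367.88
8 | $1,367.88 | $74.78 | $360.66 | $1,082.00
9 | $1,082.00 | $74.78 | $385.59 | $771.19
10 | $771.19 | $74.78 | $422.98 | $422.99
11 | $422.99 | $74.78 | $497.77 | $0.00
Total interest: $74.78 + $74.78 + $74.78 + $74.78 + $74.78 + $74.78 + $74.78 + $74.78 + $74.78 + $74.78 + $74.78 = $822.58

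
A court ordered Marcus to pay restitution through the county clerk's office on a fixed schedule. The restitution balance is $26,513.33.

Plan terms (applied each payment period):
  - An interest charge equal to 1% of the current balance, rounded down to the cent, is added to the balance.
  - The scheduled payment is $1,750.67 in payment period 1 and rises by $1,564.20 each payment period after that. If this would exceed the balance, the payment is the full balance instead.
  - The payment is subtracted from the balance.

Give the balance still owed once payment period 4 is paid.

$11,033.51

Payment period 1: opening $26,513.33; interest $265.13 → $26,778.46; payment $1,750.67; balance $25,027.79
Payment period 2: opening $25,027.79; interest $250.27 → $25,278.06; payment $3,314.87; balance $21,963.19
Payment period 3: opening $21,963.19; interest $219.63 → $22,182.82; payment $4,879.07; balance $17,303.75
Payment period 4: opening $17,303.75; interest $173.03 → $17,476.78; payment $6,443.27; balance $11,033.51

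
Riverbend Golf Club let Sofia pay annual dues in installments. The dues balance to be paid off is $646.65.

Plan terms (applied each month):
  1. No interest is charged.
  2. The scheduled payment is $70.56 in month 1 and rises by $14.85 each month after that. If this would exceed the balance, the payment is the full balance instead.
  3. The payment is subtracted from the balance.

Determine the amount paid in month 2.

Month 1: opening $646.65; payment $70.56; balance $576.09
Month 2: opening $576.09; payment $85.41; balance $490.68

$85.41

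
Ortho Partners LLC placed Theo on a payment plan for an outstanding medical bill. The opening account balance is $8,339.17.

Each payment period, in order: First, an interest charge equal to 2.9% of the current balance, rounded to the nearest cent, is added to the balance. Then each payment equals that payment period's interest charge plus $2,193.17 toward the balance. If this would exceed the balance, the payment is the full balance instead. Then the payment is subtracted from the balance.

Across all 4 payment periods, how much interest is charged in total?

Payment period 1: opening $8,339.17; interest $241.84 → $8,581.01; payment $2,435.01; balance $6,146.00
Payment period 2: opening $6,146.00; interest $178.23 → $6,324.23; payment $2,371.40; balance $3,952.83
Payment period 3: opening $3,952.83; interest $114.63 → $4,067.46; payment $2,307.80; balance $1,759.66
Payment period 4: opening $1,759.66; interest $51.03 → $1,810.69; payment $1,810.69; balance $0.00
Total interest: $241.84 + $178.23 + $114.63 + $51.03 = $585.73

$585.73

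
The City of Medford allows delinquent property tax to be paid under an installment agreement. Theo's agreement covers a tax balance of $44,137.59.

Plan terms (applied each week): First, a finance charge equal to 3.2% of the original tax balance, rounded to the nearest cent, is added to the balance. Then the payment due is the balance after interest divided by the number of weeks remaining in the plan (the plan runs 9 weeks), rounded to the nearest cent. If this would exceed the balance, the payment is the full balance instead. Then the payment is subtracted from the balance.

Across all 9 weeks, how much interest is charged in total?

$12,711.60

Week 1: opening $44,137.59; interest $1,412.40 → $45,549.99; payment $5,061.11; balance $40,488.88
Week 2: opening $40,488.88; interest $1,412.40 → $41,901.28; payment $5,237.66; balance $36,663.62
Week 3: opening $36,663.62; interest $1,412.40 → $38,076.02; payment $5,439.43; balance $32,636.59
Week 4: opening $32,636.59; interest $1,412.40 → $34,048.99; payment $5,674.83; balance $28,374.16
Week 5: opening $28,374.16; interest $1,412.40 → $29,786.56; payment $5,957.31; balance $23,829.25
Week 6: opening $23,829.25; interest $1,412.40 → $25,241.65; payment $6,310.41; balance $18,931.24
Week 7: opening $18,931.24; interest $1,412.40 → $20,343.64; payment $6,781.21; balance $13,562.43
Week 8: opening $13,562.43; interest $1,412.40 → $14,974.83; payment $7,487.42; balance $7,487.41
Week 9: opening $7,487.41; interest $1,412.40 → $8,899.81; payment $8,899.81; balance $0.00
Total interest: $1,412.40 + $1,412.40 + $1,412.40 + $1,412.40 + $1,412.40 + $1,412.40 + $1,412.40 + $1,412.40 + $1,412.40 = $12,711.60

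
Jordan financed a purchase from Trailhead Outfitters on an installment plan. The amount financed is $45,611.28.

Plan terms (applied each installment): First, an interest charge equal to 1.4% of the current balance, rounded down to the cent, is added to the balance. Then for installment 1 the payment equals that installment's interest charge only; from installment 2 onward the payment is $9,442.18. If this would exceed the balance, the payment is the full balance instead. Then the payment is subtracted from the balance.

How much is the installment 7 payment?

# | Opening | Interest | Payment | End bal
1 | $45,611.28 | $638.55 | $638.55 | $45,611.28
2 | $45,611.28 | $638.55 | $9,442.18 | $36,807.65
3 | $36,807.65 | $515.30 | $9,442.18 | $27,880.77
4 | $27,880.77 | $390.33 | $9,442.18 | $18,828.92
5 | $18,828.92 | $263.60 | $9,442.18 | $9,650.34
6 | $9,650.34 | $135.10 | $9,442.18 | $343.26
7 | $343.26 | $4.80 | $348.06 | $0.00

$348.06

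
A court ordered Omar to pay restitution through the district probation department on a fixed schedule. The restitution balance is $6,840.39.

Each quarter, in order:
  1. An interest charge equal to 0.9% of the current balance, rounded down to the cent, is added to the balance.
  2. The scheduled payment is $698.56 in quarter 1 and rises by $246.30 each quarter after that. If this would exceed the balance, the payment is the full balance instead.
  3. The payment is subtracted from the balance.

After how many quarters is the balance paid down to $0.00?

6

# | Opening | Interest | Payment | End bal
1 | $6,840.39 | $61.56 | $698.56 | $6,203.39
2 | $6,203.39 | $55.83 | $944.86 | $5,314.36
3 | $5,314.36 | $47.82 | $1,191.16 | $4,171.02
4 | $4,171.02 | $37.53 | $1,437.46 | $2,771.09
5 | $2,771.09 | $24.93 | $1,683.76 | $1,112.26
6 | $1,112.26 | $10.01 | $1,122.27 | $0.00
Balance reaches $0.00 in quarter 6.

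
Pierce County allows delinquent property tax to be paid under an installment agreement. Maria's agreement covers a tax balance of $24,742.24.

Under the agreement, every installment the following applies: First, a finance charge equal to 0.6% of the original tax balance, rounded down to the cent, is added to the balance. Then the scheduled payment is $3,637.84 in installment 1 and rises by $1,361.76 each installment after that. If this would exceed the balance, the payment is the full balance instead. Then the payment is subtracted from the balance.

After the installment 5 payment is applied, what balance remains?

$0.00

# | Opening | Interest | Payment | End bal
1 | $24,742.24 | $148.45 | $3,637.84 | $21,252.85
2 | $21,252.85 | $148.45 | $4,999.60 | $16,401.70
3 | $16,401.70 | $148.45 | $6,361.36 | $10,188.79
4 | $10,188.79 | $148.45 | $7,723.12 | $2,614.12
5 | $2,614.12 | $148.45 | $2,762.57 | $0.00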